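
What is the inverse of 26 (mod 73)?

59

73 = 2·26 + 21
26 = 1·21 + 5
21 = 4·5 + 1
5 = 5·1 + 0
gcd(26, 73) = 1, so the inverse exists.
Bézout: 1 = 5·73 − 14·26.
So 26⁻¹ ≡ −14 ≡ 59 (mod 73).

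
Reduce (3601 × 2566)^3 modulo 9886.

3601 × 2566 = 9240166 ≡ 6642 (mod 9886)
(6642)^3 ≡ 4188 (mod 9886)

4188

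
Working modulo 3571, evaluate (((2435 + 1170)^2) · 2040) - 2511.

2440

2435 + 1170 = 3605 ≡ 34 (mod 3571)
(34)^2 ≡ 1156 (mod 3571)
1156 · 2040 = 2358240 ≡ 1380 (mod 3571)
1380 - 2511 = -1131 ≡ 2440 (mod 3571)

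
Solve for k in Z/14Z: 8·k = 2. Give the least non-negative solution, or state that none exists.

gcd(8, 14) = 2, and 2 | 2, so solutions exist.
Divide through by 2: 4·k mod 7 = 1.
4⁻¹ ≡ 2 (mod 7).
k ≡ 2·1 ≡ 2 (mod 7).
The smallest non-negative solution is k = 2.

2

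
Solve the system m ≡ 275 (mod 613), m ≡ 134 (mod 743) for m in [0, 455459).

613⁻¹ mod 743: 613×40 ≡ 1 (mod 743), so 613⁻¹ ≡ 40.
m = 275 + 613×((134 − 275)×40 mod 743) = 275 + 613×304 = 186627.
Check: 186627 mod 613 = 275, 186627 mod 743 = 134. ✓

186627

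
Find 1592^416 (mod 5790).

3196

Compute successive squares:
416 in binary is 110100000, i.e. 416 = 256 + 128 + 32.
1592^1 ≡ 1592 (mod 5790)
1592^2 ≡ 1592^2 = 2534464 ≡ 4234 (mod 5790)
1592^4 ≡ 4234^2 = 17926756 ≡ 916 (mod 5790)
1592^8 ≡ 916^2 = 839056 ≡ 5296 (mod 5790)
1592^16 ≡ 5296^2 = 28047616 ≡ 856 (mod 5790)
1592^32 ≡ 856^2 = 732736 ≡ 3196 (mod 5790)
1592^64 ≡ 3196^2 = 10214416 ≡ 856 (mod 5790)
1592^128 ≡ 856^2 = 732736 ≡ 3196 (mod 5790)
1592^256 ≡ 3196^2 = 10214416 ≡ 856 (mod 5790)
1592^416 = 1592^256 × 1592^128 × 1592^32 ≡ 856 × 3196 × 3196 (mod 5790).
Accumulate the product:
856 × 3196 = 2735776 ≡ 2896
2896 × 3196 = 9255616 ≡ 3196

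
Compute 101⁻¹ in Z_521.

Run the extended Euclidean algorithm:
521 = 5*101 + 16
101 = 6*16 + 5
16 = 3*5 + 1
5 = 5*1 + 0
gcd(101, 521) = 1, so the inverse exists.
Back-substitute for 1:
1 = 1*16 − 3*5
  = −3*101 + 19*16
  = 19*521 − 98*101
So 101⁻¹ ≡ −98 ≡ 423 (mod 521).

423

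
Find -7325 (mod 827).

-7325 = -9×827 + 118, so -7325 ≡ 118 (mod 827).

118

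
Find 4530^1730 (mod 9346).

By square-and-multiply:
1730 in binary is 11011000010, i.e. 1730 = 1024 + 512 + 128 + 64 + 2.
4530^1 ≡ 4530 (mod 9346)
4530^2 ≡ 4530^2 = 20520900 ≡ 6430 (mod 9346)
4530^4 ≡ 6430^2 = 41344900 ≡ 7542 (mod 9346)
4530^8 ≡ 7542^2 = 56881764 ≡ 2008 (mod 9346)
4530^16 ≡ 2008^2 = 4032064 ≡ 3938 (mod 9346)
4530^32 ≡ 3938^2 = 15507844 ≡ 2830 (mod 9346)
4530^64 ≡ 2830^2 = 8008900 ≡ 8724 (mod 9346)
4530^128 ≡ 8724^2 = 76108176 ≡ 3698 (mod 9346)
4530^256 ≡ 3698^2 = 13675204 ≡ 2006 (mod 9346)
4530^512 ≡ 2006^2 = 4024036 ≡ 5256 (mod 9346)
4530^1024 ≡ 5256^2 = 27625536 ≡ 8106 (mod 9346)
4530^1730 = 4530^1024 * 4530^512 * 4530^128 * 4530^64 * 4530^2 ≡ 8106 * 5256 * 3698 * 8724 * 6430 (mod 9346).
Accumulate the product:
8106 * 5256 = 42605136 ≡ 6068
6068 * 3698 = 22439464 ≡ 9064
9064 * 8724 = 79074336 ≡ 7176
7176 * 6430 = 46141680 ≡ 478

478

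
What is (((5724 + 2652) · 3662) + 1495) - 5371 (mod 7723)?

5724 + 2652 = 8376 ≡ 653 (mod 7723)
653 · 3662 = 2391286 ≡ 4879 (mod 7723)
4879 + 1495 = 6374
6374 - 5371 = 1003

1003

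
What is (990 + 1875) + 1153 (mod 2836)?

990 + 1875 = 2865 ≡ 29 (mod 2836)
29 + 1153 = 1182

1182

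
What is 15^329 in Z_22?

Compute successive squares:
329 in binary is 101001001, i.e. 329 = 256 + 64 + 8 + 1.
15^1 ≡ 15 (mod 22)
15^2 ≡ 15^2 = 225 ≡ 5 (mod 22)
15^4 ≡ 5^2 = 25 ≡ 3 (mod 22)
15^8 ≡ 3^2 = 9 (mod 22)
15^16 ≡ 9^2 = 81 ≡ 15 (mod 22)
15^32 ≡ 15^2 = 225 ≡ 5 (mod 22)
15^64 ≡ 5^2 = 25 ≡ 3 (mod 22)
15^128 ≡ 3^2 = 9 (mod 22)
15^256 ≡ 9^2 = 81 ≡ 15 (mod 22)
15^329 = 15^256 × 15^64 × 15^8 × 15^1 ≡ 15 × 3 × 9 × 15 (mod 22).
Accumulate the product:
15 × 3 = 45 ≡ 1
1 × 9 = 9
9 × 15 = 135 ≡ 3

3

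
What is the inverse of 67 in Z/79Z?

46

79 = 1·67 + 12
67 = 5·12 + 7
12 = 1·7 + 5
7 = 1·5 + 2
5 = 2·2 + 1
2 = 2·1 + 0
gcd(67, 79) = 1, so the inverse exists.
Back-substitute for 1:
1 = 1·5 − 2·2
  = −2·7 + 3·5
  = 3·12 − 5·7
  = −5·67 + 28·12
  = 28·79 − 33·67
So 67⁻¹ ≡ −33 ≡ 46 (mod 79).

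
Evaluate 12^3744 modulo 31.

16

By square-and-multiply:
3744 in binary is 111010100000, i.e. 3744 = 2048 + 1024 + 512 + 128 + 32.
12^1 ≡ 12 (mod 31)
12^2 ≡ 12^2 = 144 ≡ 20 (mod 31)
12^4 ≡ 20^2 = 400 ≡ 28 (mod 31)
12^8 ≡ 28^2 = 784 ≡ 9 (mod 31)
12^16 ≡ 9^2 = 81 ≡ 19 (mod 31)
12^32 ≡ 19^2 = 361 ≡ 20 (mod 31)
12^64 ≡ 20^2 = 400 ≡ 28 (mod 31)
12^128 ≡ 28^2 = 784 ≡ 9 (mod 31)
12^256 ≡ 9^2 = 81 ≡ 19 (mod 31)
12^512 ≡ 19^2 = 361 ≡ 20 (mod 31)
12^1024 ≡ 20^2 = 400 ≡ 28 (mod 31)
12^2048 ≡ 28^2 = 784 ≡ 9 (mod 31)
12^3744 = 12^2048 * 12^1024 * 12^512 * 12^128 * 12^32 ≡ 9 * 28 * 20 * 9 * 20 (mod 31).
Accumulate the product:
9 * 28 = 252 ≡ 4
4 * 20 = 80 ≡ 18
18 * 9 = 162 ≡ 7
7 * 20 = 140 ≡ 16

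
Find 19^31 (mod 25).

19

Using repeated squaring:
31 in binary is 11111, i.e. 31 = 16 + 8 + 4 + 2 + 1.
19^1 ≡ 19 (mod 25)
19^2 ≡ 19^2 = 361 ≡ 11 (mod 25)
19^4 ≡ 11^2 = 121 ≡ 21 (mod 25)
19^8 ≡ 21^2 = 441 ≡ 16 (mod 25)
19^16 ≡ 16^2 = 256 ≡ 6 (mod 25)
19^31 = 19^16 × 19^8 × 19^4 × 19^2 × 19^1 ≡ 6 × 16 × 21 × 11 × 19 (mod 25).
Accumulate the product:
6 × 16 = 96 ≡ 21
21 × 21 = 441 ≡ 16
16 × 11 = 176 ≡ 1
1 × 19 = 19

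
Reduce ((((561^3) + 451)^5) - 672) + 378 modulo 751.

(561)^3 ≡ 634 (mod 751)
634 + 451 = 1085 ≡ 334 (mod 751)
(334)^5 ≡ 193 (mod 751)
193 - 672 = -479 ≡ 272 (mod 751)
272 + 378 = 650

650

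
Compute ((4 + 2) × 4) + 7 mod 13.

5

4 + 2 = 6
6 × 4 = 24 ≡ 11 (mod 13)
11 + 7 = 18 ≡ 5 (mod 13)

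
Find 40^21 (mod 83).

40^1 ≡ 40 (mod 83)
40^2 ≡ 40^2 = 1600 ≡ 23 (mod 83)
40^4 ≡ 23^2 = 529 ≡ 31 (mod 83)
40^8 ≡ 31^2 = 961 ≡ 48 (mod 83)
40^16 ≡ 48^2 = 2304 ≡ 63 (mod 83)
40^21 = 40^16 * 40^4 * 40^1 ≡ 63 * 31 * 40 (mod 83).
Accumulate the product:
63 * 31 = 1953 ≡ 44
44 * 40 = 1760 ≡ 17

17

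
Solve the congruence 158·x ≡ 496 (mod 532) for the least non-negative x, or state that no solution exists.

gcd(158, 532) = 2, and 2 | 496, so solutions exist.
Divide through by 2: 79·x mod 266 = 248.
79⁻¹ ≡ 165 (mod 266).
x ≡ 165·248 ≡ 222 (mod 266).
The smallest non-negative solution is x = 222.

222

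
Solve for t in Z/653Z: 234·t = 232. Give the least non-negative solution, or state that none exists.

414

gcd(234, 653) = 1, so a unique solution mod 653 exists.
234⁻¹ ≡ 120 (mod 653).
t ≡ 120·232 ≡ 414 (mod 653).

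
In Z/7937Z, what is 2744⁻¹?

Apply the Euclidean algorithm and back-substitute:
7937 = 2·2744 + 2449
2744 = 1·2449 + 295
2449 = 8·295 + 89
295 = 3·89 + 28
89 = 3·28 + 5
28 = 5·5 + 3
5 = 1·3 + 2
3 = 1·2 + 1
2 = 2·1 + 0
gcd(2744, 7937) = 1, so the inverse exists.
Back-substitute for 1:
1 = 1·3 − 1·2
  = −1·5 + 2·3
  = 2·28 − 11·5
  = −11·89 + 35·28
  = 35·295 − 116·89
  = −116·2449 + 963·295
  = 963·2744 − 1079·2449
  = −1079·7937 + 3121·2744
So 2744⁻¹ ≡ 3121 (mod 7937).

3121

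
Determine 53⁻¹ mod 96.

29

96 = 1*53 + 43
53 = 1*43 + 10
43 = 4*10 + 3
10 = 3*3 + 1
3 = 3*1 + 0
gcd(53, 96) = 1, so the inverse exists.
Back-substitute for 1:
1 = 1*10 − 3*3
  = −3*43 + 13*10
  = 13*53 − 16*43
  = −16*96 + 29*53
So 53⁻¹ ≡ 29 (mod 96).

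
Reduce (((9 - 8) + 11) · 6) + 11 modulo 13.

9 - 8 = 1
1 + 11 = 12
12 · 6 = 72 ≡ 7 (mod 13)
7 + 11 = 18 ≡ 5 (mod 13)

5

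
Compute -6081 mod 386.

95

-6081 = -16*386 + 95, so -6081 ≡ 95 (mod 386).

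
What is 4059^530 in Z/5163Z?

3897

Using repeated squaring:
530 in binary is 1000010010, i.e. 530 = 512 + 16 + 2.
4059^1 ≡ 4059 (mod 5163)
4059^2 ≡ 4059^2 = 16475481 ≡ 348 (mod 5163)
4059^4 ≡ 348^2 = 121104 ≡ 2355 (mod 5163)
4059^8 ≡ 2355^2 = 5546025 ≡ 963 (mod 5163)
4059^16 ≡ 963^2 = 927369 ≡ 3192 (mod 5163)
4059^32 ≡ 3192^2 = 10188864 ≡ 2265 (mod 5163)
4059^64 ≡ 2265^2 = 5130225 ≡ 3366 (mod 5163)
4059^128 ≡ 3366^2 = 11329956 ≡ 2334 (mod 5163)
4059^256 ≡ 2334^2 = 5447556 ≡ 591 (mod 5163)
4059^512 ≡ 591^2 = 349281 ≡ 3360 (mod 5163)
4059^530 = 4059^512 · 4059^16 · 4059^2 ≡ 3360 · 3192 · 348 (mod 5163).
Accumulate the product:
3360 · 3192 = 10725120 ≡ 1569
1569 · 348 = 546012 ≡ 3897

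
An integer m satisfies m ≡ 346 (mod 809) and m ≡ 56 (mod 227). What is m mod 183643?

167809

809⁻¹ mod 227: 809×94 ≡ 1 (mod 227), so 809⁻¹ ≡ 94.
m = 346 + 809×((56 − 346)×94 mod 227) = 346 + 809×207 = 167809.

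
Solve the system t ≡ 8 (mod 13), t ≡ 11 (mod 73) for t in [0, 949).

814

13⁻¹ mod 73: 13×45 ≡ 1 (mod 73), so 13⁻¹ ≡ 45.
t = 8 + 13×((11 − 8)×45 mod 73) = 8 + 13×62 = 814.
Check: 814 mod 13 = 8, 814 mod 73 = 11. ✓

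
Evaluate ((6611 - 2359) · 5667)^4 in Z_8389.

6517

6611 - 2359 = 4252
4252 · 5667 = 24096084 ≡ 2876 (mod 8389)
(2876)^4 ≡ 6517 (mod 8389)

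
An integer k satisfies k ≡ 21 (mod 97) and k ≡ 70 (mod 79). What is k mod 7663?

4968

97⁻¹ mod 79: 97*22 ≡ 1 (mod 79), so 97⁻¹ ≡ 22.
k = 21 + 97*((70 − 21)*22 mod 79) = 21 + 97*51 = 4968.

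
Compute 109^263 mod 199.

42

By square-and-multiply:
263 in binary is 100000111, i.e. 263 = 256 + 4 + 2 + 1.
109^1 ≡ 109 (mod 199)
109^2 ≡ 109^2 = 11881 ≡ 140 (mod 199)
109^4 ≡ 140^2 = 19600 ≡ 98 (mod 199)
109^8 ≡ 98^2 = 9604 ≡ 52 (mod 199)
109^16 ≡ 52^2 = 2704 ≡ 117 (mod 199)
109^32 ≡ 117^2 = 13689 ≡ 157 (mod 199)
109^64 ≡ 157^2 = 24649 ≡ 172 (mod 199)
109^128 ≡ 172^2 = 29584 ≡ 132 (mod 199)
109^256 ≡ 132^2 = 17424 ≡ 111 (mod 199)
109^263 = 109^256 * 109^4 * 109^2 * 109^1 ≡ 111 * 98 * 140 * 109 (mod 199).
Accumulate the product:
111 * 98 = 10878 ≡ 132
132 * 140 = 18480 ≡ 172
172 * 109 = 18748 ≡ 42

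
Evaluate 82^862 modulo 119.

862 in binary is 1101011110, i.e. 862 = 512 + 256 + 64 + 16 + 8 + 4 + 2.
82^1 ≡ 82 (mod 119)
82^2 ≡ 82^2 = 6724 ≡ 60 (mod 119)
82^4 ≡ 60^2 = 3600 ≡ 30 (mod 119)
82^8 ≡ 30^2 = 900 ≡ 67 (mod 119)
82^16 ≡ 67^2 = 4489 ≡ 86 (mod 119)
82^32 ≡ 86^2 = 7396 ≡ 18 (mod 119)
82^64 ≡ 18^2 = 324 ≡ 86 (mod 119)
82^128 ≡ 86^2 = 7396 ≡ 18 (mod 119)
82^256 ≡ 18^2 = 324 ≡ 86 (mod 119)
82^512 ≡ 86^2 = 7396 ≡ 18 (mod 119)
82^862 = 82^512 * 82^256 * 82^64 * 82^16 * 82^8 * 82^4 * 82^2 ≡ 18 * 86 * 86 * 86 * 67 * 30 * 60 (mod 119).
Accumulate the product:
18 * 86 = 1548 ≡ 1
1 * 86 = 86
86 * 86 = 7396 ≡ 18
18 * 67 = 1206 ≡ 16
16 * 30 = 480 ≡ 4
4 * 60 = 240 ≡ 2

2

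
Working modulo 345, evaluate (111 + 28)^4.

111 + 28 = 139
(139)^4 ≡ 1 (mod 345)

1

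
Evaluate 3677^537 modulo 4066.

3677^1 ≡ 3677 (mod 4066)
3677^2 ≡ 3677^2 = 13520329 ≡ 879 (mod 4066)
3677^4 ≡ 879^2 = 772641 ≡ 101 (mod 4066)
3677^8 ≡ 101^2 = 10201 ≡ 2069 (mod 4066)
3677^16 ≡ 2069^2 = 4280761 ≡ 3329 (mod 4066)
3677^32 ≡ 3329^2 = 11082241 ≡ 2391 (mod 4066)
3677^64 ≡ 2391^2 = 5716881 ≡ 85 (mod 4066)
3677^128 ≡ 85^2 = 7225 ≡ 3159 (mod 4066)
3677^256 ≡ 3159^2 = 9979281 ≡ 1317 (mod 4066)
3677^512 ≡ 1317^2 = 1734489 ≡ 2373 (mod 4066)
3677^537 = 3677^512 * 3677^16 * 3677^8 * 3677^1 ≡ 2373 * 3329 * 2069 * 3677 (mod 4066).
Accumulate the product:
2373 * 3329 = 7899717 ≡ 3545
3545 * 2069 = 7334605 ≡ 3607
3607 * 3677 = 13262939 ≡ 3713

3713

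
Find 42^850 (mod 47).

Using repeated squaring:
850 in binary is 1101010010, i.e. 850 = 512 + 256 + 64 + 16 + 2.
42^1 ≡ 42 (mod 47)
42^2 ≡ 42^2 = 1764 ≡ 25 (mod 47)
42^4 ≡ 25^2 = 625 ≡ 14 (mod 47)
42^8 ≡ 14^2 = 196 ≡ 8 (mod 47)
42^16 ≡ 8^2 = 64 ≡ 17 (mod 47)
42^32 ≡ 17^2 = 289 ≡ 7 (mod 47)
42^64 ≡ 7^2 = 49 ≡ 2 (mod 47)
42^128 ≡ 2^2 = 4 (mod 47)
42^256 ≡ 4^2 = 16 (mod 47)
42^512 ≡ 16^2 = 256 ≡ 21 (mod 47)
42^850 = 42^512 × 42^256 × 42^64 × 42^16 × 42^2 ≡ 21 × 16 × 2 × 17 × 25 (mod 47).
Accumulate the product:
21 × 16 = 336 ≡ 7
7 × 2 = 14
14 × 17 = 238 ≡ 3
3 × 25 = 75 ≡ 28

28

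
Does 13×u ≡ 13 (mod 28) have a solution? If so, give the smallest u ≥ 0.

1

gcd(13, 28) = 1, so a unique solution mod 28 exists.
13⁻¹ ≡ 13 (mod 28).
u ≡ 13×13 ≡ 1 (mod 28).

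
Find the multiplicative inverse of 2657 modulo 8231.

8231 = 3×2657 + 260
2657 = 10×260 + 57
260 = 4×57 + 32
57 = 1×32 + 25
32 = 1×25 + 7
25 = 3×7 + 4
7 = 1×4 + 3
4 = 1×3 + 1
3 = 3×1 + 0
gcd(2657, 8231) = 1, so the inverse exists.
Bézout: 1 = −746×8231 + 2311×2657.
So 2657⁻¹ ≡ 2311 (mod 8231).

2311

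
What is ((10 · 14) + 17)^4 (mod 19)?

17

10 · 14 = 140 ≡ 7 (mod 19)
7 + 17 = 24 ≡ 5 (mod 19)
(5)^4 ≡ 17 (mod 19)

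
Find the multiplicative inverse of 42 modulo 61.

Run the extended Euclidean algorithm:
61 = 1×42 + 19
42 = 2×19 + 4
19 = 4×4 + 3
4 = 1×3 + 1
3 = 3×1 + 0
gcd(42, 61) = 1, so the inverse exists.
Back-substitute for 1:
1 = 1×4 − 1×3
  = −1×19 + 5×4
  = 5×42 − 11×19
  = −11×61 + 16×42
So 42⁻¹ ≡ 16 (mod 61).

16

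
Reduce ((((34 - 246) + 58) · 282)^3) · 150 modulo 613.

34 - 246 = -212 ≡ 401 (mod 613)
401 + 58 = 459
459 · 282 = 129438 ≡ 95 (mod 613)
(95)^3 ≡ 401 (mod 613)
401 · 150 = 60150 ≡ 76 (mod 613)

76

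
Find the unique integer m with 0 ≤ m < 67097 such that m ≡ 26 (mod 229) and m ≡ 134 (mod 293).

229⁻¹ mod 293: 229×206 ≡ 1 (mod 293), so 229⁻¹ ≡ 206.
m = 26 + 229×((134 − 26)×206 mod 293) = 26 + 229×273 = 62543.
Check: 62543 mod 229 = 26, 62543 mod 293 = 134. ✓

62543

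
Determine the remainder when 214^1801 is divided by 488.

214^1 ≡ 214 (mod 488)
214^2 ≡ 214^2 = 45796 ≡ 412 (mod 488)
214^4 ≡ 412^2 = 169744 ≡ 408 (mod 488)
214^8 ≡ 408^2 = 166464 ≡ 56 (mod 488)
214^16 ≡ 56^2 = 3136 ≡ 208 (mod 488)
214^32 ≡ 208^2 = 43264 ≡ 320 (mod 488)
214^64 ≡ 320^2 = 102400 ≡ 408 (mod 488)
214^128 ≡ 408^2 = 166464 ≡ 56 (mod 488)
214^256 ≡ 56^2 = 3136 ≡ 208 (mod 488)
214^512 ≡ 208^2 = 43264 ≡ 320 (mod 488)
214^1024 ≡ 320^2 = 102400 ≡ 408 (mod 488)
214^1801 = 214^1024 * 214^512 * 214^256 * 214^8 * 214^1 ≡ 408 * 320 * 208 * 56 * 214 (mod 488).
Accumulate the product:
408 * 320 = 130560 ≡ 264
264 * 208 = 54912 ≡ 256
256 * 56 = 14336 ≡ 184
184 * 214 = 39376 ≡ 336

336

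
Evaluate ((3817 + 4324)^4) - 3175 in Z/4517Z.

3479

3817 + 4324 = 8141 ≡ 3624 (mod 4517)
(3624)^4 ≡ 2137 (mod 4517)
2137 - 3175 = -1038 ≡ 3479 (mod 4517)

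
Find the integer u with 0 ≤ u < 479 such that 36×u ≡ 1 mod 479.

479 = 13·36 + 11
36 = 3·11 + 3
11 = 3·3 + 2
3 = 1·2 + 1
2 = 2·1 + 0
gcd(36, 479) = 1, so the inverse exists.
Back-substitute for 1:
1 = 1·3 − 1·2
  = −1·11 + 4·3
  = 4·36 − 13·11
  = −13·479 + 173·36
So 36⁻¹ ≡ 173 (mod 479).

173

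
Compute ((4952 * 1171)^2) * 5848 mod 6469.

4952 * 1171 = 5798792 ≡ 2568 (mod 6469)
(2568)^2 ≡ 2713 (mod 6469)
2713 * 5848 = 15865624 ≡ 3636 (mod 6469)

3636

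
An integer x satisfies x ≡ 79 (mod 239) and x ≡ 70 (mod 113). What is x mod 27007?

1991

239⁻¹ mod 113: 239×87 ≡ 1 (mod 113), so 239⁻¹ ≡ 87.
x = 79 + 239×((70 − 79)×87 mod 113) = 79 + 239×8 = 1991.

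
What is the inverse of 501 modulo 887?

Run the extended Euclidean algorithm:
887 = 1*501 + 386
501 = 1*386 + 115
386 = 3*115 + 41
115 = 2*41 + 33
41 = 1*33 + 8
33 = 4*8 + 1
8 = 8*1 + 0
gcd(501, 887) = 1, so the inverse exists.
Back-substitute for 1:
1 = 1*33 − 4*8
  = −4*41 + 5*33
  = 5*115 − 14*41
  = −14*386 + 47*115
  = 47*501 − 61*386
  = −61*887 + 108*501
So 501⁻¹ ≡ 108 (mod 887).

108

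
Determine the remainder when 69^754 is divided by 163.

51

69^1 ≡ 69 (mod 163)
69^2 ≡ 69^2 = 4761 ≡ 34 (mod 163)
69^4 ≡ 34^2 = 1156 ≡ 15 (mod 163)
69^8 ≡ 15^2 = 225 ≡ 62 (mod 163)
69^16 ≡ 62^2 = 3844 ≡ 95 (mod 163)
69^32 ≡ 95^2 = 9025 ≡ 60 (mod 163)
69^64 ≡ 60^2 = 3600 ≡ 14 (mod 163)
69^128 ≡ 14^2 = 196 ≡ 33 (mod 163)
69^256 ≡ 33^2 = 1089 ≡ 111 (mod 163)
69^512 ≡ 111^2 = 12321 ≡ 96 (mod 163)
69^754 = 69^512 * 69^128 * 69^64 * 69^32 * 69^16 * 69^2 ≡ 96 * 33 * 14 * 60 * 95 * 34 (mod 163).
Accumulate the product:
96 * 33 = 3168 ≡ 71
71 * 14 = 994 ≡ 16
16 * 60 = 960 ≡ 145
145 * 95 = 13775 ≡ 83
83 * 34 = 2822 ≡ 51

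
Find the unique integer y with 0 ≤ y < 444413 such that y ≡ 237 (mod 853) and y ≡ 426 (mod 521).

443797

853⁻¹ mod 521: 853×419 ≡ 1 (mod 521), so 853⁻¹ ≡ 419.
y = 237 + 853×((426 − 237)×419 mod 521) = 237 + 853×520 = 443797.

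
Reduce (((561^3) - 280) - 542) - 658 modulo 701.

337

(561)^3 ≡ 415 (mod 701)
415 - 280 = 135
135 - 542 = -407 ≡ 294 (mod 701)
294 - 658 = -364 ≡ 337 (mod 701)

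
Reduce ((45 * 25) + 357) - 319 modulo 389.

45 * 25 = 1125 ≡ 347 (mod 389)
347 + 357 = 704 ≡ 315 (mod 389)
315 - 319 = -4 ≡ 385 (mod 389)

385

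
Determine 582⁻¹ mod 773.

Run the extended Euclidean algorithm:
773 = 1·582 + 191
582 = 3·191 + 9
191 = 21·9 + 2
9 = 4·2 + 1
2 = 2·1 + 0
gcd(582, 773) = 1, so the inverse exists.
Back-substitute for 1:
1 = 1·9 − 4·2
  = −4·191 + 85·9
  = 85·582 − 259·191
  = −259·773 + 344·582
So 582⁻¹ ≡ 344 (mod 773).

344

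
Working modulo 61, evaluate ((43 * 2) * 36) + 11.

43 * 2 = 86 ≡ 25 (mod 61)
25 * 36 = 900 ≡ 46 (mod 61)
46 + 11 = 57

57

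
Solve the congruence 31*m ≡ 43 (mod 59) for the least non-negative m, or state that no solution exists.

gcd(31, 59) = 1, so a unique solution mod 59 exists.
31⁻¹ ≡ 40 (mod 59).
m ≡ 40*43 ≡ 9 (mod 59).

9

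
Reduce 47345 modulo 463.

47345 = 102·463 + 119, so 47345 ≡ 119 (mod 463).

119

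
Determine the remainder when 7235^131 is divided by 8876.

Compute successive squares:
131 in binary is 10000011, i.e. 131 = 128 + 2 + 1.
7235^1 ≡ 7235 (mod 8876)
7235^2 ≡ 7235^2 = 52345225 ≡ 3453 (mod 8876)
7235^4 ≡ 3453^2 = 11923209 ≡ 2741 (mod 8876)
7235^8 ≡ 2741^2 = 7513081 ≡ 3985 (mod 8876)
7235^16 ≡ 3985^2 = 15880225 ≡ 1061 (mod 8876)
7235^32 ≡ 1061^2 = 1125721 ≡ 7345 (mod 8876)
7235^64 ≡ 7345^2 = 53949025 ≡ 697 (mod 8876)
7235^128 ≡ 697^2 = 485809 ≡ 6505 (mod 8876)
7235^131 = 7235^128 × 7235^2 × 7235^1 ≡ 6505 × 3453 × 7235 (mod 8876).
Accumulate the product:
6505 × 3453 = 22461765 ≡ 5485
5485 × 7235 = 39683975 ≡ 8255

8255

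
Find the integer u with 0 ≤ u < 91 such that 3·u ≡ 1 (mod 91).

Apply the Euclidean algorithm and back-substitute:
91 = 30·3 + 1
3 = 3·1 + 0
gcd(3, 91) = 1, so the inverse exists.
Bézout: 1 = 1·91 − 30·3.
So 3⁻¹ ≡ −30 ≡ 61 (mod 91).

61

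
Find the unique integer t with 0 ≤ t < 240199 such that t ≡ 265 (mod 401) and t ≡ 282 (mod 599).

401⁻¹ mod 599: 401·360 ≡ 1 (mod 599), so 401⁻¹ ≡ 360.
t = 265 + 401·((282 − 265)·360 mod 599) = 265 + 401·130 = 52395.
Check: 52395 mod 401 = 265, 52395 mod 599 = 282. ✓

52395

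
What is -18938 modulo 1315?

787

-18938 = -15*1315 + 787, so -18938 ≡ 787 (mod 1315).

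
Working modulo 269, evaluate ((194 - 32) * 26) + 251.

194 - 32 = 162
162 * 26 = 4212 ≡ 177 (mod 269)
177 + 251 = 428 ≡ 159 (mod 269)

159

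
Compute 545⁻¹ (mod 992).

577

Run the extended Euclidean algorithm:
992 = 1×545 + 447
545 = 1×447 + 98
447 = 4×98 + 55
98 = 1×55 + 43
55 = 1×43 + 12
43 = 3×12 + 7
12 = 1×7 + 5
7 = 1×5 + 2
5 = 2×2 + 1
2 = 2×1 + 0
gcd(545, 992) = 1, so the inverse exists.
Back-substitute for 1:
1 = 1×5 − 2×2
  = −2×7 + 3×5
  = 3×12 − 5×7
  = −5×43 + 18×12
  = 18×55 − 23×43
  = −23×98 + 41×55
  = 41×447 − 187×98
  = −187×545 + 228×447
  = 228×992 − 415×545
So 545⁻¹ ≡ −415 ≡ 577 (mod 992).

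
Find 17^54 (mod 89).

17^1 ≡ 17 (mod 89)
17^2 ≡ 17^2 = 289 ≡ 22 (mod 89)
17^4 ≡ 22^2 = 484 ≡ 39 (mod 89)
17^8 ≡ 39^2 = 1521 ≡ 8 (mod 89)
17^16 ≡ 8^2 = 64 (mod 89)
17^32 ≡ 64^2 = 4096 ≡ 2 (mod 89)
17^54 = 17^32 · 17^16 · 17^4 · 17^2 ≡ 2 · 64 · 39 · 22 (mod 89).
Accumulate the product:
2 · 64 = 128 ≡ 39
39 · 39 = 1521 ≡ 8
8 · 22 = 176 ≡ 87

87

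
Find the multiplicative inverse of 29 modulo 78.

Run the extended Euclidean algorithm:
78 = 2*29 + 20
29 = 1*20 + 9
20 = 2*9 + 2
9 = 4*2 + 1
2 = 2*1 + 0
gcd(29, 78) = 1, so the inverse exists.
Back-substitute for 1:
1 = 1*9 − 4*2
  = −4*20 + 9*9
  = 9*29 − 13*20
  = −13*78 + 35*29
So 29⁻¹ ≡ 35 (mod 78).

35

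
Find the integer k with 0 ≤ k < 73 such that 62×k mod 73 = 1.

53

Apply the Euclidean algorithm and back-substitute:
73 = 1·62 + 11
62 = 5·11 + 7
11 = 1·7 + 4
7 = 1·4 + 3
4 = 1·3 + 1
3 = 3·1 + 0
gcd(62, 73) = 1, so the inverse exists.
Back-substitute for 1:
1 = 1·4 − 1·3
  = −1·7 + 2·4
  = 2·11 − 3·7
  = −3·62 + 17·11
  = 17·73 − 20·62
So 62⁻¹ ≡ −20 ≡ 53 (mod 73).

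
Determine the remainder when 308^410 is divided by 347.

277

Compute successive squares:
308^1 ≡ 308 (mod 347)
308^2 ≡ 308^2 = 94864 ≡ 133 (mod 347)
308^4 ≡ 133^2 = 17689 ≡ 339 (mod 347)
308^8 ≡ 339^2 = 114921 ≡ 64 (mod 347)
308^16 ≡ 64^2 = 4096 ≡ 279 (mod 347)
308^32 ≡ 279^2 = 77841 ≡ 113 (mod 347)
308^64 ≡ 113^2 = 12769 ≡ 277 (mod 347)
308^128 ≡ 277^2 = 76729 ≡ 42 (mod 347)
308^256 ≡ 42^2 = 1764 ≡ 29 (mod 347)
308^410 = 308^256 * 308^128 * 308^16 * 308^8 * 308^2 ≡ 29 * 42 * 279 * 64 * 133 (mod 347).
Accumulate the product:
29 * 42 = 1218 ≡ 177
177 * 279 = 49383 ≡ 109
109 * 64 = 6976 ≡ 36
36 * 133 = 4788 ≡ 277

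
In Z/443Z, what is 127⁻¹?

150

Run the extended Euclidean algorithm:
443 = 3×127 + 62
127 = 2×62 + 3
62 = 20×3 + 2
3 = 1×2 + 1
2 = 2×1 + 0
gcd(127, 443) = 1, so the inverse exists.
Bézout: 1 = −43×443 + 150×127.
So 127⁻¹ ≡ 150 (mod 443).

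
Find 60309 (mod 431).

400

60309 = 139×431 + 400, so 60309 ≡ 400 (mod 431).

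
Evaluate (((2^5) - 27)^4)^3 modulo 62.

(2)^5 ≡ 32 (mod 62)
32 - 27 = 5
(5)^4 ≡ 5 (mod 62)
(5)^3 ≡ 1 (mod 62)

1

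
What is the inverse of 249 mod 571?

Apply the Euclidean algorithm and back-substitute:
571 = 2×249 + 73
249 = 3×73 + 30
73 = 2×30 + 13
30 = 2×13 + 4
13 = 3×4 + 1
4 = 4×1 + 0
gcd(249, 571) = 1, so the inverse exists.
Back-substitute for 1:
1 = 1×13 − 3×4
  = −3×30 + 7×13
  = 7×73 − 17×30
  = −17×249 + 58×73
  = 58×571 − 133×249
So 249⁻¹ ≡ −133 ≡ 438 (mod 571).

438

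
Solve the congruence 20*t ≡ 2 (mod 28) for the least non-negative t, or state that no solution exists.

no solution

gcd(20, 28) = 4, and 4 does not divide 2.
So the congruence has no solution.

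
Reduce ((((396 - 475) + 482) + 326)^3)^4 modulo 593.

373

396 - 475 = -79 ≡ 514 (mod 593)
514 + 482 = 996 ≡ 403 (mod 593)
403 + 326 = 729 ≡ 136 (mod 593)
(136)^3 ≡ 543 (mod 593)
(543)^4 ≡ 373 (mod 593)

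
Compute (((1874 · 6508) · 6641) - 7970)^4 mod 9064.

1874 · 6508 = 12195992 ≡ 4912 (mod 9064)
4912 · 6641 = 32620592 ≡ 8320 (mod 9064)
8320 - 7970 = 350
(350)^4 ≡ 368 (mod 9064)

368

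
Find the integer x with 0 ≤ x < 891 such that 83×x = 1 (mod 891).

By the extended Euclidean algorithm:
891 = 10*83 + 61
83 = 1*61 + 22
61 = 2*22 + 17
22 = 1*17 + 5
17 = 3*5 + 2
5 = 2*2 + 1
2 = 2*1 + 0
gcd(83, 891) = 1, so the inverse exists.
Bézout: 1 = −34*891 + 365*83.
So 83⁻¹ ≡ 365 (mod 891).

365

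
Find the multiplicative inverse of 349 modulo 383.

383 = 1*349 + 34
349 = 10*34 + 9
34 = 3*9 + 7
9 = 1*7 + 2
7 = 3*2 + 1
2 = 2*1 + 0
gcd(349, 383) = 1, so the inverse exists.
Back-substitute for 1:
1 = 1*7 − 3*2
  = −3*9 + 4*7
  = 4*34 − 15*9
  = −15*349 + 154*34
  = 154*383 − 169*349
So 349⁻¹ ≡ −169 ≡ 214 (mod 383).

214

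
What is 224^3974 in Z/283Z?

110

Compute successive squares:
3974 in binary is 111110000110, i.e. 3974 = 2048 + 1024 + 512 + 256 + 128 + 4 + 2.
224^1 ≡ 224 (mod 283)
224^2 ≡ 224^2 = 50176 ≡ 85 (mod 283)
224^4 ≡ 85^2 = 7225 ≡ 150 (mod 283)
224^8 ≡ 150^2 = 22500 ≡ 143 (mod 283)
224^16 ≡ 143^2 = 20449 ≡ 73 (mod 283)
224^32 ≡ 73^2 = 5329 ≡ 235 (mod 283)
224^64 ≡ 235^2 = 55225 ≡ 40 (mod 283)
224^128 ≡ 40^2 = 1600 ≡ 185 (mod 283)
224^256 ≡ 185^2 = 34225 ≡ 265 (mod 283)
224^512 ≡ 265^2 = 70225 ≡ 41 (mod 283)
224^1024 ≡ 41^2 = 1681 ≡ 266 (mod 283)
224^2048 ≡ 266^2 = 70756 ≡ 6 (mod 283)
224^3974 = 224^2048 × 224^1024 × 224^512 × 224^256 × 224^128 × 224^4 × 224^2 ≡ 6 × 266 × 41 × 265 × 185 × 150 × 85 (mod 283).
Accumulate the product:
6 × 266 = 1596 ≡ 181
181 × 41 = 7421 ≡ 63
63 × 265 = 16695 ≡ 281
281 × 185 = 51985 ≡ 196
196 × 150 = 29400 ≡ 251
251 × 85 = 21335 ≡ 110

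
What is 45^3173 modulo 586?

415

3173 in binary is 110001100101, i.e. 3173 = 2048 + 1024 + 64 + 32 + 4 + 1.
45^1 ≡ 45 (mod 586)
45^2 ≡ 45^2 = 2025 ≡ 267 (mod 586)
45^4 ≡ 267^2 = 71289 ≡ 383 (mod 586)
45^8 ≡ 383^2 = 146689 ≡ 189 (mod 586)
45^16 ≡ 189^2 = 35721 ≡ 561 (mod 586)
45^32 ≡ 561^2 = 314721 ≡ 39 (mod 586)
45^64 ≡ 39^2 = 1521 ≡ 349 (mod 586)
45^128 ≡ 349^2 = 121801 ≡ 499 (mod 586)
45^256 ≡ 499^2 = 249001 ≡ 537 (mod 586)
45^512 ≡ 537^2 = 288369 ≡ 57 (mod 586)
45^1024 ≡ 57^2 = 3249 ≡ 319 (mod 586)
45^2048 ≡ 319^2 = 101761 ≡ 383 (mod 586)
45^3173 = 45^2048 * 45^1024 * 45^64 * 45^32 * 45^4 * 45^1 ≡ 383 * 319 * 349 * 39 * 383 * 45 (mod 586).
Accumulate the product:
383 * 319 = 122177 ≡ 289
289 * 349 = 100861 ≡ 69
69 * 39 = 2691 ≡ 347
347 * 383 = 132901 ≡ 465
465 * 45 = 20925 ≡ 415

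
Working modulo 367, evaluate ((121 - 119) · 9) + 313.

331

121 - 119 = 2
2 · 9 = 18
18 + 313 = 331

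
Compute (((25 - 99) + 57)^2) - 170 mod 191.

119

25 - 99 = -74 ≡ 117 (mod 191)
117 + 57 = 174
(174)^2 ≡ 98 (mod 191)
98 - 170 = -72 ≡ 119 (mod 191)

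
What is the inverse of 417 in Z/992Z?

Run the extended Euclidean algorithm:
992 = 2×417 + 158
417 = 2×158 + 101
158 = 1×101 + 57
101 = 1×57 + 44
57 = 1×44 + 13
44 = 3×13 + 5
13 = 2×5 + 3
5 = 1×3 + 2
3 = 1×2 + 1
2 = 2×1 + 0
gcd(417, 992) = 1, so the inverse exists.
Bézout: 1 = 161×992 − 383×417.
So 417⁻¹ ≡ −383 ≡ 609 (mod 992).

609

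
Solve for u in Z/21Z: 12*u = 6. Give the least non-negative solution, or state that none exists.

4

gcd(12, 21) = 3, and 3 | 6, so solutions exist.
Divide through by 3: 4*u = 2 (mod 7).
4⁻¹ ≡ 2 (mod 7).
u ≡ 2*2 ≡ 4 (mod 7).
The smallest non-negative solution is u = 4.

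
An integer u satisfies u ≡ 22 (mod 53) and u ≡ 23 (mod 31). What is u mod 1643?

53⁻¹ mod 31: 53*24 ≡ 1 (mod 31), so 53⁻¹ ≡ 24.
u = 22 + 53*((23 − 22)*24 mod 31) = 22 + 53*24 = 1294.

1294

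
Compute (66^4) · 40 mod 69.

66

(66)^4 ≡ 12 (mod 69)
12 · 40 = 480 ≡ 66 (mod 69)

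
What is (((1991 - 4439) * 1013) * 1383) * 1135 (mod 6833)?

1991 - 4439 = -2448 ≡ 4385 (mod 6833)
4385 * 1013 = 4442005 ≡ 555 (mod 6833)
555 * 1383 = 767565 ≡ 2269 (mod 6833)
2269 * 1135 = 2575315 ≡ 6107 (mod 6833)

6107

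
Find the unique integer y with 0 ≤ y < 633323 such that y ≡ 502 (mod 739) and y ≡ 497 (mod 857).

510412

739⁻¹ mod 857: 739×719 ≡ 1 (mod 857), so 739⁻¹ ≡ 719.
y = 502 + 739×((497 − 502)×719 mod 857) = 502 + 739×690 = 510412.
Check: 510412 mod 739 = 502, 510412 mod 857 = 497. ✓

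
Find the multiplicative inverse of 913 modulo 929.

929 = 1*913 + 16
913 = 57*16 + 1
16 = 16*1 + 0
gcd(913, 929) = 1, so the inverse exists.
Back-substitute for 1:
1 = 1*913 − 57*16
  = −57*929 + 58*913
So 913⁻¹ ≡ 58 (mod 929).

58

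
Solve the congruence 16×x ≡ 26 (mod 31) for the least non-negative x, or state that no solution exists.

gcd(16, 31) = 1, so a unique solution mod 31 exists.
16⁻¹ ≡ 2 (mod 31).
x ≡ 2×26 ≡ 21 (mod 31).

21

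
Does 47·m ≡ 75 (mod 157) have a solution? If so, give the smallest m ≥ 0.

gcd(47, 157) = 1, so a unique solution mod 157 exists.
47⁻¹ ≡ 147 (mod 157).
m ≡ 147·75 ≡ 35 (mod 157).

35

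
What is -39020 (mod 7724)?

7324

-39020 = -6×7724 + 7324, so -39020 ≡ 7324 (mod 7724).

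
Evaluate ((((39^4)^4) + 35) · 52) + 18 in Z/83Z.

20

(39)^4 ≡ 65 (mod 83)
(65)^4 ≡ 64 (mod 83)
64 + 35 = 99 ≡ 16 (mod 83)
16 · 52 = 832 ≡ 2 (mod 83)
2 + 18 = 20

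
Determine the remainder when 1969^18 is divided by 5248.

3937

By square-and-multiply:
18 in binary is 10010, i.e. 18 = 16 + 2.
1969^1 ≡ 1969 (mod 5248)
1969^2 ≡ 1969^2 = 3876961 ≡ 3937 (mod 5248)
1969^4 ≡ 3937^2 = 15499969 ≡ 2625 (mod 5248)
1969^8 ≡ 2625^2 = 6890625 ≡ 1 (mod 5248)
1969^16 ≡ 1^2 = 1 (mod 5248)
1969^18 = 1969^16 · 1969^2 ≡ 1 · 3937 (mod 5248).
1 · 3937 = 3937 ≡ 3937 (mod 5248).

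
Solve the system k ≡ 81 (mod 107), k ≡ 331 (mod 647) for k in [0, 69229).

107⁻¹ mod 647: 107×387 ≡ 1 (mod 647), so 107⁻¹ ≡ 387.
k = 81 + 107×((331 − 81)×387 mod 647) = 81 + 107×347 = 37210.

37210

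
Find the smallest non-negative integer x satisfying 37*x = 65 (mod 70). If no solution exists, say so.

15

gcd(37, 70) = 1, so a unique solution mod 70 exists.
37⁻¹ ≡ 53 (mod 70).
x ≡ 53*65 ≡ 15 (mod 70).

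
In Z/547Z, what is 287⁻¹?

385

By the extended Euclidean algorithm:
547 = 1×287 + 260
287 = 1×260 + 27
260 = 9×27 + 17
27 = 1×17 + 10
17 = 1×10 + 7
10 = 1×7 + 3
7 = 2×3 + 1
3 = 3×1 + 0
gcd(287, 547) = 1, so the inverse exists.
Bézout: 1 = 85×547 − 162×287.
So 287⁻¹ ≡ −162 ≡ 385 (mod 547).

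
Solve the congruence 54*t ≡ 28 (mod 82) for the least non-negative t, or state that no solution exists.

40

gcd(54, 82) = 2, and 2 | 28, so solutions exist.
Divide through by 2: 27*t = 14 (mod 41).
27⁻¹ ≡ 38 (mod 41).
t ≡ 38*14 ≡ 40 (mod 41).
The smallest non-negative solution is t = 40.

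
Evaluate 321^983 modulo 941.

321^1 ≡ 321 (mod 941)
321^2 ≡ 321^2 = 103041 ≡ 472 (mod 941)
321^4 ≡ 472^2 = 222784 ≡ 708 (mod 941)
321^8 ≡ 708^2 = 501264 ≡ 652 (mod 941)
321^16 ≡ 652^2 = 425104 ≡ 713 (mod 941)
321^32 ≡ 713^2 = 508369 ≡ 229 (mod 941)
321^64 ≡ 229^2 = 52441 ≡ 686 (mod 941)
321^128 ≡ 686^2 = 470596 ≡ 96 (mod 941)
321^256 ≡ 96^2 = 9216 ≡ 747 (mod 941)
321^512 ≡ 747^2 = 558009 ≡ 937 (mod 941)
321^983 = 321^512 × 321^256 × 321^128 × 321^64 × 321^16 × 321^4 × 321^2 × 321^1 ≡ 937 × 747 × 96 × 686 × 713 × 708 × 472 × 321 (mod 941).
Accumulate the product:
937 × 747 = 699939 ≡ 776
776 × 96 = 74496 ≡ 157
157 × 686 = 107702 ≡ 428
428 × 713 = 305164 ≡ 280
280 × 708 = 198240 ≡ 630
630 × 472 = 297360 ≡ 4
4 × 321 = 1284 ≡ 343

343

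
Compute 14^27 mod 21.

14

By square-and-multiply:
14^1 ≡ 14 (mod 21)
14^2 ≡ 14^2 = 196 ≡ 7 (mod 21)
14^4 ≡ 7^2 = 49 ≡ 7 (mod 21)
14^8 ≡ 7^2 = 49 ≡ 7 (mod 21)
14^16 ≡ 7^2 = 49 ≡ 7 (mod 21)
14^27 = 14^16 × 14^8 × 14^2 × 14^1 ≡ 7 × 7 × 7 × 14 (mod 21).
Accumulate the product:
7 × 7 = 49 ≡ 7
7 × 7 = 49 ≡ 7
7 × 14 = 98 ≡ 14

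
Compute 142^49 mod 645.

337

Compute successive squares:
49 in binary is 110001, i.e. 49 = 32 + 16 + 1.
142^1 ≡ 142 (mod 645)
142^2 ≡ 142^2 = 20164 ≡ 169 (mod 645)
142^4 ≡ 169^2 = 28561 ≡ 181 (mod 645)
142^8 ≡ 181^2 = 32761 ≡ 511 (mod 645)
142^16 ≡ 511^2 = 261121 ≡ 541 (mod 645)
142^32 ≡ 541^2 = 292681 ≡ 496 (mod 645)
142^49 = 142^32 * 142^16 * 142^1 ≡ 496 * 541 * 142 (mod 645).
Accumulate the product:
496 * 541 = 268336 ≡ 16
16 * 142 = 2272 ≡ 337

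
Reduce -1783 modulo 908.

-1783 = -2·908 + 33, so -1783 ≡ 33 (mod 908).

33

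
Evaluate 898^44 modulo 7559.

44 in binary is 101100, i.e. 44 = 32 + 8 + 4.
898^1 ≡ 898 (mod 7559)
898^2 ≡ 898^2 = 806404 ≡ 5150 (mod 7559)
898^4 ≡ 5150^2 = 26522500 ≡ 5528 (mod 7559)
898^8 ≡ 5528^2 = 30558784 ≡ 5306 (mod 7559)
898^16 ≡ 5306^2 = 28153636 ≡ 3920 (mod 7559)
898^32 ≡ 3920^2 = 15366400 ≡ 6512 (mod 7559)
898^44 = 898^32 * 898^8 * 898^4 ≡ 6512 * 5306 * 5528 (mod 7559).
Accumulate the product:
6512 * 5306 = 34552672 ≡ 483
483 * 5528 = 2670024 ≡ 1697

1697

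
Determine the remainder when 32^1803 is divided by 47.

24

Using repeated squaring:
32^1 ≡ 32 (mod 47)
32^2 ≡ 32^2 = 1024 ≡ 37 (mod 47)
32^4 ≡ 37^2 = 1369 ≡ 6 (mod 47)
32^8 ≡ 6^2 = 36 (mod 47)
32^16 ≡ 36^2 = 1296 ≡ 27 (mod 47)
32^32 ≡ 27^2 = 729 ≡ 24 (mod 47)
32^64 ≡ 24^2 = 576 ≡ 12 (mod 47)
32^128 ≡ 12^2 = 144 ≡ 3 (mod 47)
32^256 ≡ 3^2 = 9 (mod 47)
32^512 ≡ 9^2 = 81 ≡ 34 (mod 47)
32^1024 ≡ 34^2 = 1156 ≡ 28 (mod 47)
32^1803 = 32^1024 × 32^512 × 32^256 × 32^8 × 32^2 × 32^1 ≡ 28 × 34 × 9 × 36 × 37 × 32 (mod 47).
Accumulate the product:
28 × 34 = 952 ≡ 12
12 × 9 = 108 ≡ 14
14 × 36 = 504 ≡ 34
34 × 37 = 1258 ≡ 36
36 × 32 = 1152 ≡ 24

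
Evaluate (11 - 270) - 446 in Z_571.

11 - 270 = -259 ≡ 312 (mod 571)
312 - 446 = -134 ≡ 437 (mod 571)

437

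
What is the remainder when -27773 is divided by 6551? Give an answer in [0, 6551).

4982

-27773 = -5×6551 + 4982, so -27773 ≡ 4982 (mod 6551).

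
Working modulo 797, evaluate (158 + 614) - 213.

158 + 614 = 772
772 - 213 = 559

559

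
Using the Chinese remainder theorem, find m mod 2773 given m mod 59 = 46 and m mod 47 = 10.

59⁻¹ mod 47: 59×4 ≡ 1 (mod 47), so 59⁻¹ ≡ 4.
m = 46 + 59×((10 − 46)×4 mod 47) = 46 + 59×44 = 2642.
Check: 2642 mod 59 = 46, 2642 mod 47 = 10. ✓

2642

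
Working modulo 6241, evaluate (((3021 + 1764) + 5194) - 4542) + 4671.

3867

3021 + 1764 = 4785
4785 + 5194 = 9979 ≡ 3738 (mod 6241)
3738 - 4542 = -804 ≡ 5437 (mod 6241)
5437 + 4671 = 10108 ≡ 3867 (mod 6241)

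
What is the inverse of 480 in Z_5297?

5297 = 11*480 + 17
480 = 28*17 + 4
17 = 4*4 + 1
4 = 4*1 + 0
gcd(480, 5297) = 1, so the inverse exists.
Back-substitute for 1:
1 = 1*17 − 4*4
  = −4*480 + 113*17
  = 113*5297 − 1247*480
So 480⁻¹ ≡ −1247 ≡ 4050 (mod 5297).

4050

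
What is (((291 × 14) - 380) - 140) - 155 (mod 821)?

115

291 × 14 = 4074 ≡ 790 (mod 821)
790 - 380 = 410
410 - 140 = 270
270 - 155 = 115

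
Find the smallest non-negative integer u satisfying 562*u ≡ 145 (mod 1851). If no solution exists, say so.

gcd(562, 1851) = 1, so a unique solution mod 1851 exists.
562⁻¹ ≡ 1492 (mod 1851).
u ≡ 1492*145 ≡ 1624 (mod 1851).

1624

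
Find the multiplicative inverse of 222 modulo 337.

126

Apply the Euclidean algorithm and back-substitute:
337 = 1*222 + 115
222 = 1*115 + 107
115 = 1*107 + 8
107 = 13*8 + 3
8 = 2*3 + 2
3 = 1*2 + 1
2 = 2*1 + 0
gcd(222, 337) = 1, so the inverse exists.
Back-substitute for 1:
1 = 1*3 − 1*2
  = −1*8 + 3*3
  = 3*107 − 40*8
  = −40*115 + 43*107
  = 43*222 − 83*115
  = −83*337 + 126*222
So 222⁻¹ ≡ 126 (mod 337).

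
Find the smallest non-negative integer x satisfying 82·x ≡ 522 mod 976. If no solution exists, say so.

gcd(82, 976) = 2, and 2 | 522, so solutions exist.
Divide through by 2: 41·x ≡ 261 mod 488.
41⁻¹ ≡ 369 (mod 488).
x ≡ 369·261 ≡ 173 (mod 488).
The smallest non-negative solution is x = 173.

173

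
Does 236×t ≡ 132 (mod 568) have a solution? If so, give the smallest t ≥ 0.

gcd(236, 568) = 4, and 4 | 132, so solutions exist.
Divide through by 4: 59×t mod 142 = 33.
59⁻¹ ≡ 65 (mod 142).
t ≡ 65×33 ≡ 15 (mod 142).
The smallest non-negative solution is t = 15.

15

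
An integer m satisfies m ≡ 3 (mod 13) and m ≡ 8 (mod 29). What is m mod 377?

13⁻¹ mod 29: 13×9 ≡ 1 (mod 29), so 13⁻¹ ≡ 9.
m = 3 + 13×((8 − 3)×9 mod 29) = 3 + 13×16 = 211.

211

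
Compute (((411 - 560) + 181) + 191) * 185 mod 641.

411 - 560 = -149 ≡ 492 (mod 641)
492 + 181 = 673 ≡ 32 (mod 641)
32 + 191 = 223
223 * 185 = 41255 ≡ 231 (mod 641)

231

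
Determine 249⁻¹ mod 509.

370

By the extended Euclidean algorithm:
509 = 2×249 + 11
249 = 22×11 + 7
11 = 1×7 + 4
7 = 1×4 + 3
4 = 1×3 + 1
3 = 3×1 + 0
gcd(249, 509) = 1, so the inverse exists.
Back-substitute for 1:
1 = 1×4 − 1×3
  = −1×7 + 2×4
  = 2×11 − 3×7
  = −3×249 + 68×11
  = 68×509 − 139×249
So 249⁻¹ ≡ −139 ≡ 370 (mod 509).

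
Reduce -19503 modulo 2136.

-19503 = -10·2136 + 1857, so -19503 ≡ 1857 (mod 2136).

1857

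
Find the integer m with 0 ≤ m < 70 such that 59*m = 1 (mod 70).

Apply the Euclidean algorithm and back-substitute:
70 = 1*59 + 11
59 = 5*11 + 4
11 = 2*4 + 3
4 = 1*3 + 1
3 = 3*1 + 0
gcd(59, 70) = 1, so the inverse exists.
Bézout: 1 = −16*70 + 19*59.
So 59⁻¹ ≡ 19 (mod 70).

19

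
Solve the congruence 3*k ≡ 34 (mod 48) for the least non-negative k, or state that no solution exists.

no solution

gcd(3, 48) = 3, and 3 does not divide 34.
So the congruence has no solution.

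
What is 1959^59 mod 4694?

Using repeated squaring:
59 in binary is 111011, i.e. 59 = 32 + 16 + 8 + 2 + 1.
1959^1 ≡ 1959 (mod 4694)
1959^2 ≡ 1959^2 = 3837681 ≡ 2683 (mod 4694)
1959^4 ≡ 2683^2 = 7198489 ≡ 2587 (mod 4694)
1959^8 ≡ 2587^2 = 6692569 ≡ 3619 (mod 4694)
1959^16 ≡ 3619^2 = 13097161 ≡ 901 (mod 4694)
1959^32 ≡ 901^2 = 811801 ≡ 4433 (mod 4694)
1959^59 = 1959^32 · 1959^16 · 1959^8 · 1959^2 · 1959^1 ≡ 4433 · 901 · 3619 · 2683 · 1959 (mod 4694).
Accumulate the product:
4433 · 901 = 3994133 ≡ 4233
4233 · 3619 = 15319227 ≡ 2705
2705 · 2683 = 7257515 ≡ 591
591 · 1959 = 1157769 ≡ 3045

3045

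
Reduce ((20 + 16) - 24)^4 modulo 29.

1

20 + 16 = 36 ≡ 7 (mod 29)
7 - 24 = -17 ≡ 12 (mod 29)
(12)^4 ≡ 1 (mod 29)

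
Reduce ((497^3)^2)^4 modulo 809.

436

(497)^3 ≡ 150 (mod 809)
(150)^2 ≡ 657 (mod 809)
(657)^4 ≡ 436 (mod 809)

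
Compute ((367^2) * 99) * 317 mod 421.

(367)^2 ≡ 390 (mod 421)
390 * 99 = 38610 ≡ 299 (mod 421)
299 * 317 = 94783 ≡ 58 (mod 421)

58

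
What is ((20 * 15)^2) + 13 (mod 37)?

20 * 15 = 300 ≡ 4 (mod 37)
(4)^2 ≡ 16 (mod 37)
16 + 13 = 29

29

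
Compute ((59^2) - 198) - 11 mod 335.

(59)^2 ≡ 131 (mod 335)
131 - 198 = -67 ≡ 268 (mod 335)
268 - 11 = 257

257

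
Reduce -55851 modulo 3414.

2187

-55851 = -17·3414 + 2187, so -55851 ≡ 2187 (mod 3414).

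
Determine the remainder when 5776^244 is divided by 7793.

6966

Compute successive squares:
5776^1 ≡ 5776 (mod 7793)
5776^2 ≡ 5776^2 = 33362176 ≡ 343 (mod 7793)
5776^4 ≡ 343^2 = 117649 ≡ 754 (mod 7793)
5776^8 ≡ 754^2 = 568516 ≡ 7420 (mod 7793)
5776^16 ≡ 7420^2 = 55056400 ≡ 6648 (mod 7793)
5776^32 ≡ 6648^2 = 44195904 ≡ 1801 (mod 7793)
5776^64 ≡ 1801^2 = 3243601 ≡ 1713 (mod 7793)
5776^128 ≡ 1713^2 = 2934369 ≡ 4201 (mod 7793)
5776^244 = 5776^128 · 5776^64 · 5776^32 · 5776^16 · 5776^4 ≡ 4201 · 1713 · 1801 · 6648 · 754 (mod 7793).
Accumulate the product:
4201 · 1713 = 7196313 ≡ 3374
3374 · 1801 = 6076574 ≡ 5827
5827 · 6648 = 38737896 ≡ 6686
6686 · 754 = 5041244 ≡ 6966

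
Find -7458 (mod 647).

-7458 = -12·647 + 306, so -7458 ≡ 306 (mod 647).

306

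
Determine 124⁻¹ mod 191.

57

By the extended Euclidean algorithm:
191 = 1·124 + 67
124 = 1·67 + 57
67 = 1·57 + 10
57 = 5·10 + 7
10 = 1·7 + 3
7 = 2·3 + 1
3 = 3·1 + 0
gcd(124, 191) = 1, so the inverse exists.
Bézout: 1 = −37·191 + 57·124.
So 124⁻¹ ≡ 57 (mod 191).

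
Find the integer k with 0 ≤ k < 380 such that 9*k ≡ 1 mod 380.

380 = 42×9 + 2
9 = 4×2 + 1
2 = 2×1 + 0
gcd(9, 380) = 1, so the inverse exists.
Back-substitute for 1:
1 = 1×9 − 4×2
  = −4×380 + 169×9
So 9⁻¹ ≡ 169 (mod 380).

169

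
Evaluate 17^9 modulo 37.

Compute successive squares:
9 in binary is 1001, i.e. 9 = 8 + 1.
17^1 ≡ 17 (mod 37)
17^2 ≡ 17^2 = 289 ≡ 30 (mod 37)
17^4 ≡ 30^2 = 900 ≡ 12 (mod 37)
17^8 ≡ 12^2 = 144 ≡ 33 (mod 37)
17^9 = 17^8 * 17^1 ≡ 33 * 17 (mod 37).
33 * 17 = 561 ≡ 6 (mod 37).

6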